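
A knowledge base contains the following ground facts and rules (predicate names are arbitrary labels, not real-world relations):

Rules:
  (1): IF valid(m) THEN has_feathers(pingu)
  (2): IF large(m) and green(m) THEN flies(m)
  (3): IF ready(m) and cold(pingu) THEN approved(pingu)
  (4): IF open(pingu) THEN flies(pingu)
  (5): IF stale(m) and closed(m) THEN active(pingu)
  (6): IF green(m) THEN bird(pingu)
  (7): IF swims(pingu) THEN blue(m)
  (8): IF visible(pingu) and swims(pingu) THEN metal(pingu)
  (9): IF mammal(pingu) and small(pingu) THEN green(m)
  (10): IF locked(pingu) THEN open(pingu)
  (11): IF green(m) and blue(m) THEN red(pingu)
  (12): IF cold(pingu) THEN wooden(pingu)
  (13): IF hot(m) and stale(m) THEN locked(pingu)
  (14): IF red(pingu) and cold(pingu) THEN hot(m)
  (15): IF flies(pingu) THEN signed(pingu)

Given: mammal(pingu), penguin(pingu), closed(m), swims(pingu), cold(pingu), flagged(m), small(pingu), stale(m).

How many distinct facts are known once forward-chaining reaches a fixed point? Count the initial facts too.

Round 1 fires (5), (7), (9), (12), giving active(pingu), blue(m), green(m), wooden(pingu).
Round 2 fires (6), (11), giving bird(pingu), red(pingu).
Round 3 fires (14), giving hot(m).
Round 4 fires (13), giving locked(pingu).
Round 5 fires (10), giving open(pingu).
Round 6 fires (4), giving flies(pingu).
Round 7 fires (15), giving signed(pingu).
Closure: {active(pingu), bird(pingu), blue(m), closed(m), cold(pingu), flagged(m), flies(pingu), green(m), hot(m), locked(pingu), mammal(pingu), open(pingu), penguin(pingu), red(pingu), signed(pingu), small(pingu), stale(m), swims(pingu), wooden(pingu)} — 19 facts.

19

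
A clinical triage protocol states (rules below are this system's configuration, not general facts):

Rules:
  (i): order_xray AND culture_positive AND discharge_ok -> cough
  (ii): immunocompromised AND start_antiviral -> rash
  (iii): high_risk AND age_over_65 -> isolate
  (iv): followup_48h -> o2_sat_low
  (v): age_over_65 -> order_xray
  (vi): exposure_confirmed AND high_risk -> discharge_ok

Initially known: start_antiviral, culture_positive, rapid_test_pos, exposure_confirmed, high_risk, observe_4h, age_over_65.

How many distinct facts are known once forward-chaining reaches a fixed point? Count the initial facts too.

11

Round 1: (iii) [high_risk AND age_over_65 -> isolate]; (v) [age_over_65 -> order_xray]; (vi) [exposure_confirmed AND high_risk -> discharge_ok]. Adds isolate, order_xray, discharge_ok.
Round 2: (i) [order_xray AND culture_positive AND discharge_ok -> cough]. Adds cough.
Closure: {age_over_65, cough, culture_positive, discharge_ok, exposure_confirmed, high_risk, isolate, observe_4h, order_xray, rapid_test_pos, start_antiviral} — 11 facts.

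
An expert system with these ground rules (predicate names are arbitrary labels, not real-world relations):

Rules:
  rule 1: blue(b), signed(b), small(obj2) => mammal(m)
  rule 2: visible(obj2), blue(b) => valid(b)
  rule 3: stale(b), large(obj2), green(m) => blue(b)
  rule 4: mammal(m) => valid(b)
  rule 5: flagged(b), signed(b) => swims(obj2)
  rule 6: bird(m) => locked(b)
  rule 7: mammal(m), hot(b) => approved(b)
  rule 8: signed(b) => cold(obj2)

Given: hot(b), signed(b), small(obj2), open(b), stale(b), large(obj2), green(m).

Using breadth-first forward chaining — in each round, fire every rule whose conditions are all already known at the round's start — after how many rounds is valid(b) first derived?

3

[1] rule 3 [stale(b), large(obj2), green(m) => blue(b)]; rule 8 [signed(b) => cold(obj2)]. ⇒ new: blue(b), cold(obj2).
[2] rule 1 [blue(b), signed(b), small(obj2) => mammal(m)]. ⇒ new: mammal(m).
[3] rule 4 [mammal(m) => valid(b)]; rule 7 [mammal(m), hot(b) => approved(b)]. ⇒ new: valid(b), approved(b).
valid(b) first appears in round 3.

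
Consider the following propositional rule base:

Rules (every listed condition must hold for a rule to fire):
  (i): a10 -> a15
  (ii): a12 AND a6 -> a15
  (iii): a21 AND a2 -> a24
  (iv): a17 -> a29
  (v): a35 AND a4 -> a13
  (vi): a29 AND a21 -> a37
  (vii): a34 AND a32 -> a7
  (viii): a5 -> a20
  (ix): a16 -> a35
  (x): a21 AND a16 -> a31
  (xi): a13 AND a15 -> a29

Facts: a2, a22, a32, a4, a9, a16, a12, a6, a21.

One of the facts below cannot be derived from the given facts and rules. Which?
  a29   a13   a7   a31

a7

Round 1 fires (ii), (iii), (ix), (x), giving a15, a24, a35, a31.
Round 2 fires (v), giving a13.
Round 3 fires (xi), giving a29.
Round 4 fires (vi), giving a37.
Derived: a29 (round 3), a31 (round 1), a13 (round 2). a7 never appears in any round.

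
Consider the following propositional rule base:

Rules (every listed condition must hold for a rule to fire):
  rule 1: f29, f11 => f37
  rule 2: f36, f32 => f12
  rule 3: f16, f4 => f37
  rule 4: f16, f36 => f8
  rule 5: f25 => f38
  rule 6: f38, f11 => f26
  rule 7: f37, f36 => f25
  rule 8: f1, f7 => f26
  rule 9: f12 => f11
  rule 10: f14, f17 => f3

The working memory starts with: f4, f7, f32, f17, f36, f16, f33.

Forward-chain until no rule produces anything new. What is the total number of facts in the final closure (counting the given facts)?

14

Round 1: rule 2 [f36, f32 => f12]; rule 3 [f16, f4 => f37]; rule 4 [f16, f36 => f8]. New: f12, f37, f8.
Round 2: rule 7 [f37, f36 => f25]; rule 9 [f12 => f11]. New: f25, f11.
Round 3: rule 5 [f25 => f38]. New: f38.
Round 4: rule 6 [f38, f11 => f26]. New: f26.
Closure: {f11, f12, f16, f17, f25, f26, f32, f33, f36, f37, f38, f4, f7, f8} — 14 facts.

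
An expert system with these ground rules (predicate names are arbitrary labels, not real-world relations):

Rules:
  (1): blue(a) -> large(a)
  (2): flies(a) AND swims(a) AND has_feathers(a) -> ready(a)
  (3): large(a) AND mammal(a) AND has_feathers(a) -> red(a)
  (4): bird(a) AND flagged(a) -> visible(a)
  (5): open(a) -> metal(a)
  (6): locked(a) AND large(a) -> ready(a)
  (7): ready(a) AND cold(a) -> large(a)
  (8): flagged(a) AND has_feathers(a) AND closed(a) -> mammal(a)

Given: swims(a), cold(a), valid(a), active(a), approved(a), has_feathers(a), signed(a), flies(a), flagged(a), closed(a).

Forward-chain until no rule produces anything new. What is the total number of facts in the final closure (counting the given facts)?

[1] (2) [flies(a) AND swims(a) AND has_feathers(a) -> ready(a)]; (8) [flagged(a) AND has_feathers(a) AND closed(a) -> mammal(a)]. ⇒ new: ready(a), mammal(a).
[2] (7) [ready(a) AND cold(a) -> large(a)]. ⇒ new: large(a).
[3] (3) [large(a) AND mammal(a) AND has_feathers(a) -> red(a)]. ⇒ new: red(a).
Closure: {active(a), approved(a), closed(a), cold(a), flagged(a), flies(a), has_feathers(a), large(a), mammal(a), ready(a), red(a), signed(a), swims(a), valid(a)} — 14 facts.

14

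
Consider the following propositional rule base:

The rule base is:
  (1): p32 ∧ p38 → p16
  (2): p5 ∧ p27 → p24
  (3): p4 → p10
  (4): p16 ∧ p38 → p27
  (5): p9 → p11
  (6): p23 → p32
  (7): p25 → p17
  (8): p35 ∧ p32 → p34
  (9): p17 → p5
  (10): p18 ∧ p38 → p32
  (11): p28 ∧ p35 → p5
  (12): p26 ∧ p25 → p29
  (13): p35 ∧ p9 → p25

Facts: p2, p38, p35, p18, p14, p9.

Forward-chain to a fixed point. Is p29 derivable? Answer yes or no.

Round 1: (5) [p9 → p11]; (10) [p18 ∧ p38 → p32]; (13) [p35 ∧ p9 → p25]. New: p11, p32, p25.
Round 2: (1) [p32 ∧ p38 → p16]; (7) [p25 → p17]; (8) [p35 ∧ p32 → p34]. New: p16, p17, p34.
Round 3: (4) [p16 ∧ p38 → p27]; (9) [p17 → p5]. New: p27, p5.
Round 4: (2) [p5 ∧ p27 → p24]. New: p24.
Fixed point reached. p29 is concluded only by (12); (12) needs p26 (never derived).

no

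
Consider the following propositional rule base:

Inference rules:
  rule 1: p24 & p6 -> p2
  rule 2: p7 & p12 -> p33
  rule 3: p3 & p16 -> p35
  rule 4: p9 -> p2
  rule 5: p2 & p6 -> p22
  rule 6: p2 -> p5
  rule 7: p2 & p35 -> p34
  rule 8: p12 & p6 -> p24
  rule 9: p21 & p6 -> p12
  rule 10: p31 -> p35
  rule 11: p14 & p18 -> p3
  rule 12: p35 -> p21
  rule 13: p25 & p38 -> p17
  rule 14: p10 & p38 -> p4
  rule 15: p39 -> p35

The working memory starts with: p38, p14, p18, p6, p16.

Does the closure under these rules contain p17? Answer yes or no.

Round 1 fires rule 11, giving p3.
Round 2 fires rule 3, giving p35.
Round 3 fires rule 12, giving p21.
Round 4 fires rule 9, giving p12.
Round 5 fires rule 8, giving p24.
Round 6 fires rule 1, giving p2.
Round 7 fires rule 5, rule 6, rule 7, giving p22, p5, p34.
Fixed point reached. p17 is concluded only by rule 13; rule 13 needs p25 (never derived).

no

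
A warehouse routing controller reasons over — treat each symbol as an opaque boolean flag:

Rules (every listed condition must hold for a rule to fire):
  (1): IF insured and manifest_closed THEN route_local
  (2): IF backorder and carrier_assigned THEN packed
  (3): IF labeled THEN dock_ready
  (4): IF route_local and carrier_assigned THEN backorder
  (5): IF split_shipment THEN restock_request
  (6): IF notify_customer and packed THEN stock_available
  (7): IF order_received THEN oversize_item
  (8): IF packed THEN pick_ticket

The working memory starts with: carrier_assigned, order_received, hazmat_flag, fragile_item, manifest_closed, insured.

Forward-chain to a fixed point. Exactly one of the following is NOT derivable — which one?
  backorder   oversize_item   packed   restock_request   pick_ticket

Round 1 — (1), (7), derive route_local, oversize_item.
Round 2 — (4), derive backorder.
Round 3 — (2), derive packed.
Round 4 — (8), derive pick_ticket.
Derived: oversize_item (round 1), backorder (round 2), packed (round 3), pick_ticket (round 4). restock_request never appears in any round.

restock_request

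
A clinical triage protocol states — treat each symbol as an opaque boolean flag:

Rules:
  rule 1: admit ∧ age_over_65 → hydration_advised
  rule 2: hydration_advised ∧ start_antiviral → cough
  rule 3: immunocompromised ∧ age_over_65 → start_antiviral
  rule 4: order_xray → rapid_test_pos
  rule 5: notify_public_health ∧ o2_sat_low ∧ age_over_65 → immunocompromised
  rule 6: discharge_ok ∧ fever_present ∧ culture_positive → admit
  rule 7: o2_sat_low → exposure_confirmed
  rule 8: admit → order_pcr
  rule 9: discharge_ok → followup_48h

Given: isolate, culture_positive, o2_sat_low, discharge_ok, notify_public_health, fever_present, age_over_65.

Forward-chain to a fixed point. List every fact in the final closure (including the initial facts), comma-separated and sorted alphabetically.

Round 1: rule 5 [notify_public_health ∧ o2_sat_low ∧ age_over_65 → immunocompromised]; rule 6 [discharge_ok ∧ fever_present ∧ culture_positive → admit]; rule 7 [o2_sat_low → exposure_confirmed]; rule 9 [discharge_ok → followup_48h]. New: immunocompromised, admit, exposure_confirmed, followup_48h.
Round 2: rule 1 [admit ∧ age_over_65 → hydration_advised]; rule 3 [immunocompromised ∧ age_over_65 → start_antiviral]; rule 8 [admit → order_pcr]. New: hydration_advised, start_antiviral, order_pcr.
Round 3: rule 2 [hydration_advised ∧ start_antiviral → cough]. New: cough.

admit, age_over_65, cough, culture_positive, discharge_ok, exposure_confirmed, fever_present, followup_48h, hydration_advised, immunocompromised, isolate, notify_public_health, o2_sat_low, order_pcr, start_antiviral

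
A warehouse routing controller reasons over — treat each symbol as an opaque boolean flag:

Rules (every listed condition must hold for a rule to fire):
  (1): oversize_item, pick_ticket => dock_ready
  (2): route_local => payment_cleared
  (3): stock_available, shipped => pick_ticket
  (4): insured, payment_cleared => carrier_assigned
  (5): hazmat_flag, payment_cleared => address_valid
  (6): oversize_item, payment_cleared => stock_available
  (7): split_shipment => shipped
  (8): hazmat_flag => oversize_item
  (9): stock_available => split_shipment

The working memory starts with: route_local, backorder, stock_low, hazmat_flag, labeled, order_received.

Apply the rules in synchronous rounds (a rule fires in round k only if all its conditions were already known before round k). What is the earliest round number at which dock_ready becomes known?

6

Round 1 fires (2), (8), giving payment_cleared, oversize_item.
Round 2 fires (5), (6), giving address_valid, stock_available.
Round 3 fires (9), giving split_shipment.
Round 4 fires (7), giving shipped.
Round 5 fires (3), giving pick_ticket.
Round 6 fires (1), giving dock_ready.
dock_ready first appears in round 6.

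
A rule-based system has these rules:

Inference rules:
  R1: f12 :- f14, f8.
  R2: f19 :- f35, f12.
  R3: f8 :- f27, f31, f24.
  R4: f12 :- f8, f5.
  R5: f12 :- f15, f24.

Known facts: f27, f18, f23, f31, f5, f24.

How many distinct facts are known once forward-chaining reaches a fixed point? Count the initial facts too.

Round 1: R3 [f8 :- f27, f31, f24.]. New: f8.
Round 2: R4 [f12 :- f8, f5.]. New: f12.
Closure: {f12, f18, f23, f24, f27, f31, f5, f8} — 8 facts.

8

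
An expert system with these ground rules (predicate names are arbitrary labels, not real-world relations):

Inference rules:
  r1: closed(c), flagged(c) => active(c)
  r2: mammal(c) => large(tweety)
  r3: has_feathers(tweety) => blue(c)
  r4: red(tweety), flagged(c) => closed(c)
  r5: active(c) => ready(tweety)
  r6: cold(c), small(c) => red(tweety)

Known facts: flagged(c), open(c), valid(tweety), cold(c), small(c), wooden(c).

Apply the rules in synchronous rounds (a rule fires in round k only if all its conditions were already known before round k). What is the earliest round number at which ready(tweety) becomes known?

Round 1 fires r6, giving red(tweety).
Round 2 fires r4, giving closed(c).
Round 3 fires r1, giving active(c).
Round 4 fires r5, giving ready(tweety).
ready(tweety) first appears in round 4.

4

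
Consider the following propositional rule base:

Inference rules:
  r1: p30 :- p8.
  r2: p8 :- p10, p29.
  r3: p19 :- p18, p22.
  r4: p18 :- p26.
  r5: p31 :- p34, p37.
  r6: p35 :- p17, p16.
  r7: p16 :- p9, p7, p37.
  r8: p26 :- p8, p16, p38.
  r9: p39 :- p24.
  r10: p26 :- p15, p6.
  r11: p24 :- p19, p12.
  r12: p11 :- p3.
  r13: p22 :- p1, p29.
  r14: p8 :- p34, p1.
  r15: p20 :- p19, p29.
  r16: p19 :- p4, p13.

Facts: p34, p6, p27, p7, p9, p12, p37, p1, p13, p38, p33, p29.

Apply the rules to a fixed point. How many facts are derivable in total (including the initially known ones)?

23

Round 1: r5 [p31 :- p34, p37.]; r7 [p16 :- p9, p7, p37.]; r13 [p22 :- p1, p29.]; r14 [p8 :- p34, p1.]. New: p31, p16, p22, p8.
Round 2: r1 [p30 :- p8.]; r8 [p26 :- p8, p16, p38.]. New: p30, p26.
Round 3: r4 [p18 :- p26.]. New: p18.
Round 4: r3 [p19 :- p18, p22.]. New: p19.
Round 5: r11 [p24 :- p19, p12.]; r15 [p20 :- p19, p29.]. New: p24, p20.
Round 6: r9 [p39 :- p24.]. New: p39.
Closure: {p1, p12, p13, p16, p18, p19, p20, p22, p24, p26, p27, p29, p30, p31, p33, p34, p37, p38, p39, p6, p7, p8, p9} — 23 facts.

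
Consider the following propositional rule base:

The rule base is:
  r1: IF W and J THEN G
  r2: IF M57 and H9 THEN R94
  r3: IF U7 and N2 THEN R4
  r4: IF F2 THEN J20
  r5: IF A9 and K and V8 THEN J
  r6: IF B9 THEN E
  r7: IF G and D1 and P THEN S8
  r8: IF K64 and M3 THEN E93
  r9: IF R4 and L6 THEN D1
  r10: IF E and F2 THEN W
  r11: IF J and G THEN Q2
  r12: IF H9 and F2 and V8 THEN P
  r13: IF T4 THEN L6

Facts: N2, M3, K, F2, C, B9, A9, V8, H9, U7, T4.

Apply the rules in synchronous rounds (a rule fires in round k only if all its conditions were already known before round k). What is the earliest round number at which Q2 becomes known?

4

Round 1: r3 [IF U7 and N2 THEN R4]; r4 [IF F2 THEN J20]; r5 [IF A9 and K and V8 THEN J]; r6 [IF B9 THEN E]; r12 [IF H9 and F2 and V8 THEN P]; r13 [IF T4 THEN L6]. Adds R4, J20, J, E, P, L6.
Round 2: r9 [IF R4 and L6 THEN D1]; r10 [IF E and F2 THEN W]. Adds D1, W.
Round 3: r1 [IF W and J THEN G]. Adds G.
Round 4: r7 [IF G and D1 and P THEN S8]; r11 [IF J and G THEN Q2]. Adds S8, Q2.
Q2 first appears in round 4.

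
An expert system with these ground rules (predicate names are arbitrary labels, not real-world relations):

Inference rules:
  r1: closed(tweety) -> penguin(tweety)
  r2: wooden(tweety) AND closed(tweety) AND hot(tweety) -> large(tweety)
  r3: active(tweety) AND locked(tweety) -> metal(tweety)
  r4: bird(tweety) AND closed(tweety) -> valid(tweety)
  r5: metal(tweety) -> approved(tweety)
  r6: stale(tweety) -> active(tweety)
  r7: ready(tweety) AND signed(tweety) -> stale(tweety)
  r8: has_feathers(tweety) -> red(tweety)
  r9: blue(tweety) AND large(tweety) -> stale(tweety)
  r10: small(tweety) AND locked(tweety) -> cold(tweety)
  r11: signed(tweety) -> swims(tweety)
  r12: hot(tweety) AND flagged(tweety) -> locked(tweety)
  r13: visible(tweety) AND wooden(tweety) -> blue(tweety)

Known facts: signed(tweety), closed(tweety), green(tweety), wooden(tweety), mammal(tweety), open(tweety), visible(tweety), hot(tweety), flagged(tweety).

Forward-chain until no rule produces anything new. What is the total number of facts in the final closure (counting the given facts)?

Round 1 fires r1, r2, r11, r12, r13, giving penguin(tweety), large(tweety), swims(tweety), locked(tweety), blue(tweety).
Round 2 fires r9, giving stale(tweety).
Round 3 fires r6, giving active(tweety).
Round 4 fires r3, giving metal(tweety).
Round 5 fires r5, giving approved(tweety).
Closure: {active(tweety), approved(tweety), blue(tweety), closed(tweety), flagged(tweety), green(tweety), hot(tweety), large(tweety), locked(tweety), mammal(tweety), metal(tweety), open(tweety), penguin(tweety), signed(tweety), stale(tweety), swims(tweety), visible(tweety), wooden(tweety)} — 18 facts.

18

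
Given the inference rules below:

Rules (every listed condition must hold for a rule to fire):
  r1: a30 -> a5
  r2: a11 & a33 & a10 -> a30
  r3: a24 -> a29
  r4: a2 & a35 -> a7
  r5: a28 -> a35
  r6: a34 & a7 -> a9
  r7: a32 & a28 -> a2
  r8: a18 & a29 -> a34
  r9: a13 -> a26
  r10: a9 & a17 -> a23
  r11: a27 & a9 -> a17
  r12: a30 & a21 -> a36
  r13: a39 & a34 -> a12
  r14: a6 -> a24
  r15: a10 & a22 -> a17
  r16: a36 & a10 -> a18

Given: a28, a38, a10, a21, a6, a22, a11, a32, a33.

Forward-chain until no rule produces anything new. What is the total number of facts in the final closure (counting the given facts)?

22

Round 1 — r2, r5, r7, r14, r15, derive a30, a35, a2, a24, a17.
Round 2 — r1, r3, r4, r12, derive a5, a29, a7, a36.
Round 3 — r16, derive a18.
Round 4 — r8, derive a34.
Round 5 — r6, derive a9.
Round 6 — r10, derive a23.
Closure: {a10, a11, a17, a18, a2, a21, a22, a23, a24, a28, a29, a30, a32, a33, a34, a35, a36, a38, a5, a6, a7, a9} — 22 facts.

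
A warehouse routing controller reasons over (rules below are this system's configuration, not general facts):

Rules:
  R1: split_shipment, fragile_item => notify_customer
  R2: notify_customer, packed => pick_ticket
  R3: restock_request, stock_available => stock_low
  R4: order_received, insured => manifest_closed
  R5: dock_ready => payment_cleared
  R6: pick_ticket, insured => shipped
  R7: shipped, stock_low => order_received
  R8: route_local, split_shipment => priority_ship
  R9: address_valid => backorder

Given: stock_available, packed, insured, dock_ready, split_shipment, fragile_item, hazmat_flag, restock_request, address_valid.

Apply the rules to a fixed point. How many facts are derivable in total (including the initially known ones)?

Round 1 — R1, R3, R5, R9, derive notify_customer, stock_low, payment_cleared, backorder.
Round 2 — R2, derive pick_ticket.
Round 3 — R6, derive shipped.
Round 4 — R7, derive order_received.
Round 5 — R4, derive manifest_closed.
Closure: {address_valid, backorder, dock_ready, fragile_item, hazmat_flag, insured, manifest_closed, notify_customer, order_received, packed, payment_cleared, pick_ticket, restock_request, shipped, split_shipment, stock_available, stock_low} — 17 facts.

17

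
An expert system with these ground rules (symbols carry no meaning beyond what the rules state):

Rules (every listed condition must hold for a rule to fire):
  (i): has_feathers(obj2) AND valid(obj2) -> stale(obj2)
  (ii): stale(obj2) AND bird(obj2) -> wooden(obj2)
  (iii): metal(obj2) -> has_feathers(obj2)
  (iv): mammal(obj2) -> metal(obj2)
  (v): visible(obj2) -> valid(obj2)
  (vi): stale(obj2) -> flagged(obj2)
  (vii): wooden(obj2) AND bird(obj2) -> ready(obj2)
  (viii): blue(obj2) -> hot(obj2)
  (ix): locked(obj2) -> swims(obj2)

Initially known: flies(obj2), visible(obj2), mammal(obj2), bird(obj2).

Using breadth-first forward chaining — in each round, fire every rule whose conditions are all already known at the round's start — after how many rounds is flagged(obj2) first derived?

4

[1] (iv) [mammal(obj2) -> metal(obj2)]; (v) [visible(obj2) -> valid(obj2)]. ⇒ new: metal(obj2), valid(obj2).
[2] (iii) [metal(obj2) -> has_feathers(obj2)]. ⇒ new: has_feathers(obj2).
[3] (i) [has_feathers(obj2) AND valid(obj2) -> stale(obj2)]. ⇒ new: stale(obj2).
[4] (ii) [stale(obj2) AND bird(obj2) -> wooden(obj2)]; (vi) [stale(obj2) -> flagged(obj2)]. ⇒ new: wooden(obj2), flagged(obj2).
flagged(obj2) first appears in round 4.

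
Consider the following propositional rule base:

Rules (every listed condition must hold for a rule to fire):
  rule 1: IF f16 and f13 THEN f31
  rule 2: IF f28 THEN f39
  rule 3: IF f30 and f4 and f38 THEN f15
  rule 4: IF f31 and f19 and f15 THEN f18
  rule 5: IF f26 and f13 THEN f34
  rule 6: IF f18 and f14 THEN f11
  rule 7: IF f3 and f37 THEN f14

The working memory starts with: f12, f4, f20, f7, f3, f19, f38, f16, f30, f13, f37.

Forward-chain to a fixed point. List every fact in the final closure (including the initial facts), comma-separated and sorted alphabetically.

f11, f12, f13, f14, f15, f16, f18, f19, f20, f3, f30, f31, f37, f38, f4, f7

Round 1 — rule 1, rule 3, rule 7, derive f31, f15, f14.
Round 2 — rule 4, derive f18.
Round 3 — rule 6, derive f11.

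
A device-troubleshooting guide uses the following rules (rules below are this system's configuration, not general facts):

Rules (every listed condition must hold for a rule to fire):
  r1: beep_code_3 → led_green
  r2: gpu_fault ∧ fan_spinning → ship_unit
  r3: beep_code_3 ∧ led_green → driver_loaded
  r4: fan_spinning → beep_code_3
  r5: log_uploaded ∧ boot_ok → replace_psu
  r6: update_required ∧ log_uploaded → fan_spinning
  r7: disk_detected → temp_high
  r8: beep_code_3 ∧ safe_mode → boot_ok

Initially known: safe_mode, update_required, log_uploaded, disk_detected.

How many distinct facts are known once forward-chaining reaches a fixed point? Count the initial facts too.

11

Round 1: r6 [update_required ∧ log_uploaded → fan_spinning]; r7 [disk_detected → temp_high]. New: fan_spinning, temp_high.
Round 2: r4 [fan_spinning → beep_code_3]. New: beep_code_3.
Round 3: r1 [beep_code_3 → led_green]; r8 [beep_code_3 ∧ safe_mode → boot_ok]. New: led_green, boot_ok.
Round 4: r3 [beep_code_3 ∧ led_green → driver_loaded]; r5 [log_uploaded ∧ boot_ok → replace_psu]. New: driver_loaded, replace_psu.
Closure: {beep_code_3, boot_ok, disk_detected, driver_loaded, fan_spinning, led_green, log_uploaded, replace_psu, safe_mode, temp_high, update_required} — 11 facts.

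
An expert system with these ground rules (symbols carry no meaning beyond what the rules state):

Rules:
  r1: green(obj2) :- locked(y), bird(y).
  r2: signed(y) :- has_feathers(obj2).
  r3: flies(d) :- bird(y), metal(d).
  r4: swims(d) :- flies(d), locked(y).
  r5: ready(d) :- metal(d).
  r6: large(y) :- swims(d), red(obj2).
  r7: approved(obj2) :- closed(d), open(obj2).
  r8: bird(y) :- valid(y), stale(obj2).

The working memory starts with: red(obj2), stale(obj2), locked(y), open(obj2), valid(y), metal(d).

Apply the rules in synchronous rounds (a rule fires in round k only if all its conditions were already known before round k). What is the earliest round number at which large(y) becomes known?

4

Round 1: r5 [ready(d) :- metal(d).]; r8 [bird(y) :- valid(y), stale(obj2).]. Adds ready(d), bird(y).
Round 2: r1 [green(obj2) :- locked(y), bird(y).]; r3 [flies(d) :- bird(y), metal(d).]. Adds green(obj2), flies(d).
Round 3: r4 [swims(d) :- flies(d), locked(y).]. Adds swims(d).
Round 4: r6 [large(y) :- swims(d), red(obj2).]. Adds large(y).
large(y) first appears in round 4.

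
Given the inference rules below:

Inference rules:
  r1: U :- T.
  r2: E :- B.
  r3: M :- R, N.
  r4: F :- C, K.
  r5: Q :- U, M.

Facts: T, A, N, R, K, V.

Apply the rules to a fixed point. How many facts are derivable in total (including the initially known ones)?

9

Round 1 fires r1, r3, giving U, M.
Round 2 fires r5, giving Q.
Closure: {A, K, M, N, Q, R, T, U, V} — 9 facts.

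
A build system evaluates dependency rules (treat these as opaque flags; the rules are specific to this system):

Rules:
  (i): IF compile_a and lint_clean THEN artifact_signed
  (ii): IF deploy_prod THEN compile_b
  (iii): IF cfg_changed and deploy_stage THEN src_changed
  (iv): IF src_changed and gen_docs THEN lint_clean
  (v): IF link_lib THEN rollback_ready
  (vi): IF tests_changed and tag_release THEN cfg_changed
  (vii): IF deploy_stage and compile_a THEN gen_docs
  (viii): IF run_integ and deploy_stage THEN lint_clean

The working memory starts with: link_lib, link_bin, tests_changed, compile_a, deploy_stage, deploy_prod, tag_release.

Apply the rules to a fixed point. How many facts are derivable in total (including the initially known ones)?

Round 1 fires (ii), (v), (vi), (vii), giving compile_b, rollback_ready, cfg_changed, gen_docs.
Round 2 fires (iii), giving src_changed.
Round 3 fires (iv), giving lint_clean.
Round 4 fires (i), giving artifact_signed.
Closure: {artifact_signed, cfg_changed, compile_a, compile_b, deploy_prod, deploy_stage, gen_docs, link_bin, link_lib, lint_clean, rollback_ready, src_changed, tag_release, tests_changed} — 14 facts.

14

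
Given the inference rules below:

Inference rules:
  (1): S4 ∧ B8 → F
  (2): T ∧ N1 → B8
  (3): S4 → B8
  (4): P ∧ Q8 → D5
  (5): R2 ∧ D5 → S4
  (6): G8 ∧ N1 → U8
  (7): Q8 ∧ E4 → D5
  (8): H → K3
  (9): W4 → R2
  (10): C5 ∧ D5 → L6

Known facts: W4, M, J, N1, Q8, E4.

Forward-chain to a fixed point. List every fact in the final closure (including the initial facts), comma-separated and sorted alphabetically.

B8, D5, E4, F, J, M, N1, Q8, R2, S4, W4

Round 1: (7) [Q8 ∧ E4 → D5]; (9) [W4 → R2]. New: D5, R2.
Round 2: (5) [R2 ∧ D5 → S4]. New: S4.
Round 3: (3) [S4 → B8]. New: B8.
Round 4: (1) [S4 ∧ B8 → F]. New: F.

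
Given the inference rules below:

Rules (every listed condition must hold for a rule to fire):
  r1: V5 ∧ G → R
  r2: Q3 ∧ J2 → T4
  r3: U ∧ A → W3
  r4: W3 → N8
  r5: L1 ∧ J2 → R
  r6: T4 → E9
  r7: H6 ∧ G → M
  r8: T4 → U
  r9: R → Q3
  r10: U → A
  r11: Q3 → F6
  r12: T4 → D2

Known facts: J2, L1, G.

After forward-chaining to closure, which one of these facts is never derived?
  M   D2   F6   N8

M

Round 1 fires r5, giving R.
Round 2 fires r9, giving Q3.
Round 3 fires r2, r11, giving T4, F6.
Round 4 fires r6, r8, r12, giving E9, U, D2.
Round 5 fires r10, giving A.
Round 6 fires r3, giving W3.
Round 7 fires r4, giving N8.
Derived: F6 (round 3), N8 (round 7), D2 (round 4). M never appears in any round.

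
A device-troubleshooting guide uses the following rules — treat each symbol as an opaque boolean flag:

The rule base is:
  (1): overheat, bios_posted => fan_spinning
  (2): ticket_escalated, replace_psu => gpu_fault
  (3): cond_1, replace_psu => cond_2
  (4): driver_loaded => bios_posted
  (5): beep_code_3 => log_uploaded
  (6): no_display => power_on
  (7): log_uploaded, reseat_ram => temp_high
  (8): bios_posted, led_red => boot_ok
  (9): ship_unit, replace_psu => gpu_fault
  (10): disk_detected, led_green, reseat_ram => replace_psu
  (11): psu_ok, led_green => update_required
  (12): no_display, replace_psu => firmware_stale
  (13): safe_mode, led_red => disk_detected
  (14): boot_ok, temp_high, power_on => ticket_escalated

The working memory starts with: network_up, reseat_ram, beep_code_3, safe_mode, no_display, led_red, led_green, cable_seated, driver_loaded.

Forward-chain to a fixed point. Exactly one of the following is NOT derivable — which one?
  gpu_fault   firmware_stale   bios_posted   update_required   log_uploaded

Round 1: (4) [driver_loaded => bios_posted]; (5) [beep_code_3 => log_uploaded]; (6) [no_display => power_on]; (13) [safe_mode, led_red => disk_detected]. Adds bios_posted, log_uploaded, power_on, disk_detected.
Round 2: (7) [log_uploaded, reseat_ram => temp_high]; (8) [bios_posted, led_red => boot_ok]; (10) [disk_detected, led_green, reseat_ram => replace_psu]. Adds temp_high, boot_ok, replace_psu.
Round 3: (12) [no_display, replace_psu => firmware_stale]; (14) [boot_ok, temp_high, power_on => ticket_escalated]. Adds firmware_stale, ticket_escalated.
Round 4: (2) [ticket_escalated, replace_psu => gpu_fault]. Adds gpu_fault.
Derived: firmware_stale (round 3), gpu_fault (round 4), bios_posted (round 1), log_uploaded (round 1). update_required never appears in any round.

update_required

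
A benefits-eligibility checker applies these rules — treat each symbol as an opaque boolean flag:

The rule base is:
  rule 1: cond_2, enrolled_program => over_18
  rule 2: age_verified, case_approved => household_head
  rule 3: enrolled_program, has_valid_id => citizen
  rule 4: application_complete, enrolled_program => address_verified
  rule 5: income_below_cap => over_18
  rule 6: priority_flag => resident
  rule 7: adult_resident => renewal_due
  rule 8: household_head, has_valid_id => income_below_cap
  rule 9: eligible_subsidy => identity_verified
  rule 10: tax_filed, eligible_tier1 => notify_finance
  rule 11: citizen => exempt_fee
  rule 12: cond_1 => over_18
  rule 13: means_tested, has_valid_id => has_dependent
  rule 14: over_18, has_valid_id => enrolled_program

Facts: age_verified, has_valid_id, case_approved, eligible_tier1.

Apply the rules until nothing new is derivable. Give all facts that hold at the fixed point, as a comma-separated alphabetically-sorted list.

Round 1 — rule 2, derive household_head.
Round 2 — rule 8, derive income_below_cap.
Round 3 — rule 5, derive over_18.
Round 4 — rule 14, derive enrolled_program.
Round 5 — rule 3, derive citizen.
Round 6 — rule 11, derive exempt_fee.

age_verified, case_approved, citizen, eligible_tier1, enrolled_program, exempt_fee, has_valid_id, household_head, income_below_cap, over_18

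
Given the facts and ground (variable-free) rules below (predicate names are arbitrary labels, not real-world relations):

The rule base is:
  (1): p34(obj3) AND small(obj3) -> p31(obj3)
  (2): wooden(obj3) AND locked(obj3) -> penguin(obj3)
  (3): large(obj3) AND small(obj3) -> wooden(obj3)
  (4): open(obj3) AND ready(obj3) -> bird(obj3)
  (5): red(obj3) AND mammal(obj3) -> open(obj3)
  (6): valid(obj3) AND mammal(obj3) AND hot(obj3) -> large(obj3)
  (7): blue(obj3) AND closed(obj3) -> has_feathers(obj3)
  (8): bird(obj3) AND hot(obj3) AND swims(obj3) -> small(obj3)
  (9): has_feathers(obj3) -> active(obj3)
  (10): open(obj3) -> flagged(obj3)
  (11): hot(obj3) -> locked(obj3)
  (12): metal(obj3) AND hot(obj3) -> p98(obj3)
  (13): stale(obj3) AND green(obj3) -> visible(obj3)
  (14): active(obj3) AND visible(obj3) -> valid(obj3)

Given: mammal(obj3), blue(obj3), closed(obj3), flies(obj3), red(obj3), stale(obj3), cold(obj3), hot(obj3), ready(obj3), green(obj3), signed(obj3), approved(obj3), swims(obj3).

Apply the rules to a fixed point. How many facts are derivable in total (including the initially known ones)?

25

Round 1 — (5), (7), (11), (13), derive open(obj3), has_feathers(obj3), locked(obj3), visible(obj3).
Round 2 — (4), (9), (10), derive bird(obj3), active(obj3), flagged(obj3).
Round 3 — (8), (14), derive small(obj3), valid(obj3).
Round 4 — (6), derive large(obj3).
Round 5 — (3), derive wooden(obj3).
Round 6 — (2), derive penguin(obj3).
Closure: {active(obj3), approved(obj3), bird(obj3), blue(obj3), closed(obj3), cold(obj3), flagged(obj3), flies(obj3), green(obj3), has_feathers(obj3), hot(obj3), large(obj3), locked(obj3), mammal(obj3), open(obj3), penguin(obj3), ready(obj3), red(obj3), signed(obj3), small(obj3), stale(obj3), swims(obj3), valid(obj3), visible(obj3), wooden(obj3)} — 25 facts.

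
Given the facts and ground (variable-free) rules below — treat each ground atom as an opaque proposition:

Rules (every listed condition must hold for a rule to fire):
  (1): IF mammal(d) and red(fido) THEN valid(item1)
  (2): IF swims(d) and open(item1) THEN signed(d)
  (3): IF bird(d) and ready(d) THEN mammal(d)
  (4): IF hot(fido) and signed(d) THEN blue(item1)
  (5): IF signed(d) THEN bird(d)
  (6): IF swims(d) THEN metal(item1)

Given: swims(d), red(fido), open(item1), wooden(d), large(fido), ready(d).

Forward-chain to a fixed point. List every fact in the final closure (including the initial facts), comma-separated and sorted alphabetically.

Round 1: (2) [IF swims(d) and open(item1) THEN signed(d)]; (6) [IF swims(d) THEN metal(item1)]. New: signed(d), metal(item1).
Round 2: (5) [IF signed(d) THEN bird(d)]. New: bird(d).
Round 3: (3) [IF bird(d) and ready(d) THEN mammal(d)]. New: mammal(d).
Round 4: (1) [IF mammal(d) and red(fido) THEN valid(item1)]. New: valid(item1).

bird(d), large(fido), mammal(d), metal(item1), open(item1), ready(d), red(fido), signed(d), swims(d), valid(item1), wooden(d)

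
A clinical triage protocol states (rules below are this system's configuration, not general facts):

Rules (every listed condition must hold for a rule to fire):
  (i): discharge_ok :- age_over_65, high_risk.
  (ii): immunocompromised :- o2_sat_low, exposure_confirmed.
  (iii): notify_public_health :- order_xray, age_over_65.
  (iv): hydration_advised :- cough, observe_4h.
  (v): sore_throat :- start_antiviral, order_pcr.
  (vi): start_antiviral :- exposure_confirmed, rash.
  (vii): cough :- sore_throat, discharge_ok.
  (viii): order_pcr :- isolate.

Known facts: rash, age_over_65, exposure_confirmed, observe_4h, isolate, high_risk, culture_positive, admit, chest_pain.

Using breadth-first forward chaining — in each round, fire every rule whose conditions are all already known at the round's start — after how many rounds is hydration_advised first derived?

Round 1 fires (i), (vi), (viii), giving discharge_ok, start_antiviral, order_pcr.
Round 2 fires (v), giving sore_throat.
Round 3 fires (vii), giving cough.
Round 4 fires (iv), giving hydration_advised.
hydration_advised first appears in round 4.

4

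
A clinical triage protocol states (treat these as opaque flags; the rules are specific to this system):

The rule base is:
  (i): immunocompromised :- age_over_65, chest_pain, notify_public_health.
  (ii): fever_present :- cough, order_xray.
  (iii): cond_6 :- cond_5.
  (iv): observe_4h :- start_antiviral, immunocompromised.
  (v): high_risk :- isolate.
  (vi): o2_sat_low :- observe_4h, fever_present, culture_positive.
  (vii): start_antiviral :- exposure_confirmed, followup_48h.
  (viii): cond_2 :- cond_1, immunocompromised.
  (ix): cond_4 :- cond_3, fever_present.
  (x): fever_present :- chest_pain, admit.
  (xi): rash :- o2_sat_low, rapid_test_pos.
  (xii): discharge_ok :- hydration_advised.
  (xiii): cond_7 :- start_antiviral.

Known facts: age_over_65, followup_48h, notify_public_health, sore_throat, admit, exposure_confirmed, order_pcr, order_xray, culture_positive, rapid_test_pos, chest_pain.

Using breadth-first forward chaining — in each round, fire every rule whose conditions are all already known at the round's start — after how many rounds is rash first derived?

4

[1] (i) [immunocompromised :- age_over_65, chest_pain, notify_public_health.]; (vii) [start_antiviral :- exposure_confirmed, followup_48h.]; (x) [fever_present :- chest_pain, admit.]. ⇒ new: immunocompromised, start_antiviral, fever_present.
[2] (iv) [observe_4h :- start_antiviral, immunocompromised.]; (xiii) [cond_7 :- start_antiviral.]. ⇒ new: observe_4h, cond_7.
[3] (vi) [o2_sat_low :- observe_4h, fever_present, culture_positive.]. ⇒ new: o2_sat_low.
[4] (xi) [rash :- o2_sat_low, rapid_test_pos.]. ⇒ new: rash.
rash first appears in round 4.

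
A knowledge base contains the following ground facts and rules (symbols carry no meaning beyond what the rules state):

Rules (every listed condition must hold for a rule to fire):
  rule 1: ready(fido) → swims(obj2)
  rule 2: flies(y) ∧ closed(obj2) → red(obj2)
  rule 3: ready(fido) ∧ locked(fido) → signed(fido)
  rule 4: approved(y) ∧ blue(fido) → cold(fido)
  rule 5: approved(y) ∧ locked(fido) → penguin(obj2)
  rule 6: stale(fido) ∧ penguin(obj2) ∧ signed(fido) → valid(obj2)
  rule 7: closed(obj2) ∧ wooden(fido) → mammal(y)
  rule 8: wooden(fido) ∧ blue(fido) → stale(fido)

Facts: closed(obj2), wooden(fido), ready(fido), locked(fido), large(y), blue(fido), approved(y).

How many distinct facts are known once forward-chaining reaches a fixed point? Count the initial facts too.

14

Round 1: rule 1 [ready(fido) → swims(obj2)]; rule 3 [ready(fido) ∧ locked(fido) → signed(fido)]; rule 4 [approved(y) ∧ blue(fido) → cold(fido)]; rule 5 [approved(y) ∧ locked(fido) → penguin(obj2)]; rule 7 [closed(obj2) ∧ wooden(fido) → mammal(y)]; rule 8 [wooden(fido) ∧ blue(fido) → stale(fido)]. New: swims(obj2), signed(fido), cold(fido), penguin(obj2), mammal(y), stale(fido).
Round 2: rule 6 [stale(fido) ∧ penguin(obj2) ∧ signed(fido) → valid(obj2)]. New: valid(obj2).
Closure: {approved(y), blue(fido), closed(obj2), cold(fido), large(y), locked(fido), mammal(y), penguin(obj2), ready(fido), signed(fido), stale(fido), swims(obj2), valid(obj2), wooden(fido)} — 14 facts.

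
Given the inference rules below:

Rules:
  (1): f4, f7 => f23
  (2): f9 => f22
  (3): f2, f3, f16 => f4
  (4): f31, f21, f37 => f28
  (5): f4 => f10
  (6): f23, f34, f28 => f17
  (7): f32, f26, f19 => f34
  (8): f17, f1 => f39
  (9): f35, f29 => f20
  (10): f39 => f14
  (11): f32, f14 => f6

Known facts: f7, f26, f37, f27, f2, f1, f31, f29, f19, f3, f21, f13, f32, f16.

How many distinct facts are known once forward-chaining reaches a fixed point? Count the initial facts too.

23

Round 1 fires (3), (4), (7), giving f4, f28, f34.
Round 2 fires (1), (5), giving f23, f10.
Round 3 fires (6), giving f17.
Round 4 fires (8), giving f39.
Round 5 fires (10), giving f14.
Round 6 fires (11), giving f6.
Closure: {f1, f10, f13, f14, f16, f17, f19, f2, f21, f23, f26, f27, f28, f29, f3, f31, f32, f34, f37, f39, f4, f6, f7} — 23 facts.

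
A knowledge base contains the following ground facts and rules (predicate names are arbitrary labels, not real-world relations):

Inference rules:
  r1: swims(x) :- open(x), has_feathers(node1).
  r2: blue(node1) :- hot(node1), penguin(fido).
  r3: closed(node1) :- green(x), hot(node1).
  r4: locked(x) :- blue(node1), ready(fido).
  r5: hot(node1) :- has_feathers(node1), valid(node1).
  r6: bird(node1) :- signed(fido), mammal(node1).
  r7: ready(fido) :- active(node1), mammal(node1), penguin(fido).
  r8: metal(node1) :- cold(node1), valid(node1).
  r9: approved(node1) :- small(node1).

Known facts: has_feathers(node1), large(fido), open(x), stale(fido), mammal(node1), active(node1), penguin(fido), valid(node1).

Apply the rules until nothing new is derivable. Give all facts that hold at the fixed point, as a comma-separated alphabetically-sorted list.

active(node1), blue(node1), has_feathers(node1), hot(node1), large(fido), locked(x), mammal(node1), open(x), penguin(fido), ready(fido), stale(fido), swims(x), valid(node1)

Round 1 — r1, r5, r7, derive swims(x), hot(node1), ready(fido).
Round 2 — r2, derive blue(node1).
Round 3 — r4, derive locked(x).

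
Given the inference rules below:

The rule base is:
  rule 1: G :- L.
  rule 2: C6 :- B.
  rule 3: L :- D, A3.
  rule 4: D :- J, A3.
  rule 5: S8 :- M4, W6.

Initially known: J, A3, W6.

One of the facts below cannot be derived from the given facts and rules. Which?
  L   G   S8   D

Round 1: rule 4 [D :- J, A3.]. Adds D.
Round 2: rule 3 [L :- D, A3.]. Adds L.
Round 3: rule 1 [G :- L.]. Adds G.
Derived: G (round 3), L (round 2), D (round 1). S8 never appears in any round.

S8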